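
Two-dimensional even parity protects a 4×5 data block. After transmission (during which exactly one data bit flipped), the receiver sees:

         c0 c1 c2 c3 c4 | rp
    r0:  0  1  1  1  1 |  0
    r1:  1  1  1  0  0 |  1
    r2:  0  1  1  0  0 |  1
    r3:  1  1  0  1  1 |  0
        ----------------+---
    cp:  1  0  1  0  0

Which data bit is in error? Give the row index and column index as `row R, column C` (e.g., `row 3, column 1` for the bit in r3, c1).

row 2, column 0

Recompute each row's even parity and compare to rp:
  r0: data parity 0, sent rp 0 → ok
  r1: data parity 1, sent rp 1 → ok
  r2: data parity 0, sent rp 1 → mismatch
  r3: data parity 0, sent rp 0 → ok
Recompute each column's even parity and compare to cp:
  c0: data parity 0, sent cp 1 → mismatch
  c1: data parity 0, sent cp 0 → ok
  c2: data parity 1, sent cp 1 → ok
  c3: data parity 0, sent cp 0 → ok
  c4: data parity 0, sent cp 0 → ok
Exactly one row (r2) and one column (c0) fail → the flipped bit is at their intersection.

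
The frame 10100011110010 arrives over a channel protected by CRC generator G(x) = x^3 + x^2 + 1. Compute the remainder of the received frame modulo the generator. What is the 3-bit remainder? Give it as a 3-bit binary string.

Modulo-2 division of 10100011110010 by 1101:
  pos 0: 1010 XOR 1101 = 0111
  pos 1: 1110 XOR 1101 = 0011
  pos 3: 1101 XOR 1101 = 0000
  pos 7: 1110 XOR 1101 = 0011
  pos 9: 1101 XOR 1101 = 0000
Remainder = 000 (zero — the frame passes the CRC check).

000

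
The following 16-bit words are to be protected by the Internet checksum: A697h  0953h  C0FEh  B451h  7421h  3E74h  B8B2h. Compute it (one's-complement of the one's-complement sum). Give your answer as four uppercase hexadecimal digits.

6F7C

One's-complement addition (fold any carry out of bit 15 back into bit 0):
  0xA697 + 0x0953 = 0x0AFEA
  0xAFEA + 0xC0FE = 0x170E8 → wrap carry → 0x70E9
  0x70E9 + 0xB451 = 0x1253A → wrap carry → 0x253B
  0x253B + 0x7421 = 0x0995C
  0x995C + 0x3E74 = 0x0D7D0
  0xD7D0 + 0xB8B2 = 0x19082 → wrap carry → 0x9083
One's-complement sum = 0x9083.
Checksum = ~0x9083 & 0xFFFF = 0x6F7C.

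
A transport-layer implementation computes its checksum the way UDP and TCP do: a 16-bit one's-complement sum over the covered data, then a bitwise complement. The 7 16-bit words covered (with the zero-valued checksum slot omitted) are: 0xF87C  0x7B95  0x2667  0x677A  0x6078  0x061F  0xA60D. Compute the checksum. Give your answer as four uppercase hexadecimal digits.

One's-complement addition (fold any carry out of bit 15 back into bit 0):
  0xF87C + 0x7B95 = 0x17411 → wrap carry → 0x7412
  0x7412 + 0x2667 = 0x09A79
  0x9A79 + 0x677A = 0x101F3 → wrap carry → 0x01F4
  0x01F4 + 0x6078 = 0x0626C
  0x626C + 0x061F = 0x0688B
  0x688B + 0xA60D = 0x10E98 → wrap carry → 0x0E99
One's-complement sum = 0x0E99.
Checksum = ~0x0E99 & 0xFFFF = 0xF166.

F166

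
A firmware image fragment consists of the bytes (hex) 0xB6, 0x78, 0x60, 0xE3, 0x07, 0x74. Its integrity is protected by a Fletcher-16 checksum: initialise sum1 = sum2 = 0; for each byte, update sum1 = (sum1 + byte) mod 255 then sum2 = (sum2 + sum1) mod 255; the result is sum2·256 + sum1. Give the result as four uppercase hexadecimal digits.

Running sums (mod 255):
  after byte 0 (0xB6): sum1=182, sum2=182
  after byte 1 (0x78): sum1=47, sum2=229
  after byte 2 (0x60): sum1=143, sum2=117
  after byte 3 (0xE3): sum1=115, sum2=232
  after byte 4 (0x07): sum1=122, sum2=99
  after byte 5 (0x74): sum1=238, sum2=82
Checksum = sum2·256 + sum1 = 82·256 + 238 = 21230 = 0x52EE.

52EE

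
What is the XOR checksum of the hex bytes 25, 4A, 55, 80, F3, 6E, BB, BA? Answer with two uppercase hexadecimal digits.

26

XOR the bytes together:
  start with 0x25
  0x25 ⊕ 0x4A = 0x6F
  0x6F ⊕ 0x55 = 0x3A
  0x3A ⊕ 0x80 = 0xBA
  0xBA ⊕ 0xF3 = 0x49
  0x49 ⊕ 0x6E = 0x27
  0x27 ⊕ 0xBB = 0x9C
  0x9C ⊕ 0xBA = 0x26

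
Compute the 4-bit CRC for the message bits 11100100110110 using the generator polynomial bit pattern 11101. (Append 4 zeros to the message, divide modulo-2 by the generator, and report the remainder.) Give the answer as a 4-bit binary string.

0110

Append 4 zeros: 111001001101100000. Divide by 11101 (XOR where the leading bit is 1):
  pos 0: 11100 XOR 11101 = 00001
  pos 4: 11001 XOR 11101 = 00100
  pos 6: 10010 XOR 11101 = 01111
  pos 7: 11111 XOR 11101 = 00010
  pos 10: 10100 XOR 11101 = 01001
  pos 11: 10010 XOR 11101 = 01111
  pos 12: 11110 XOR 11101 = 00011
Remainder (last 4 bits) = 0110. This is the CRC / FCS.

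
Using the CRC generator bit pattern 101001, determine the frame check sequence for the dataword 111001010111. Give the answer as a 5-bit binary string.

Append 5 zeros: 11100101011100000. Divide by 101001 (XOR where the leading bit is 1):
  pos 0: 111001 XOR 101001 = 010000
  pos 1: 100000 XOR 101001 = 001001
  pos 3: 100110 XOR 101001 = 001111
  pos 5: 111111 XOR 101001 = 010110
  pos 6: 101101 XOR 101001 = 000100
  pos 9: 100000 XOR 101001 = 001001
  pos 11: 100100 XOR 101001 = 001101
Remainder (last 5 bits) = 01101. This is the CRC / FCS.

01101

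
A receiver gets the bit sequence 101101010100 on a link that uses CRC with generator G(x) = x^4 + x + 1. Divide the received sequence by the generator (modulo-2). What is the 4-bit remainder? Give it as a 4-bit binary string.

1010

Modulo-2 division of 101101010100 by 10011:
  pos 0: 10110 XOR 10011 = 00101
  pos 2: 10110 XOR 10011 = 00101
  pos 4: 10110 XOR 10011 = 00101
  pos 6: 10110 XOR 10011 = 00101
Remainder = 1010 (nonzero — an error is detected).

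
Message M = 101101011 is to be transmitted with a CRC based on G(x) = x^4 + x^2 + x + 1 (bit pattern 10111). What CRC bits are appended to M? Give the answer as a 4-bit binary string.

Append 4 zeros: 1011010110000. Divide by 10111 (XOR where the leading bit is 1):
  pos 0: 10110 XOR 10111 = 00001
  pos 4: 11011 XOR 10111 = 01100
  pos 5: 11000 XOR 10111 = 01111
  pos 6: 11110 XOR 10111 = 01001
  pos 7: 10010 XOR 10111 = 00101
Remainder (last 4 bits) = 1010. This is the CRC / FCS.

1010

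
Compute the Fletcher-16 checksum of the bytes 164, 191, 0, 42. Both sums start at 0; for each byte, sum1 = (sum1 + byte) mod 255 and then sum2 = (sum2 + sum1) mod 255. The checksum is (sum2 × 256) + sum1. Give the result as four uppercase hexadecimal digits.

FB8E

Running sums (mod 255):
  after byte 0 (164): sum1=164, sum2=164
  after byte 1 (191): sum1=100, sum2=9
  after byte 2 (0): sum1=100, sum2=109
  after byte 3 (42): sum1=142, sum2=251
Checksum = sum2·256 + sum1 = 251·256 + 142 = 64398 = 0xFB8E.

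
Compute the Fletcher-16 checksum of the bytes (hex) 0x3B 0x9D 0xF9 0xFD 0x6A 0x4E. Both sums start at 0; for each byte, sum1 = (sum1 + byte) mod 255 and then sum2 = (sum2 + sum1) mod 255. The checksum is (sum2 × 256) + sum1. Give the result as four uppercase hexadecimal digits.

7C89

Running sums (mod 255):
  after byte 0 (0x3B): sum1=59, sum2=59
  after byte 1 (0x9D): sum1=216, sum2=20
  after byte 2 (0xF9): sum1=210, sum2=230
  after byte 3 (0xFD): sum1=208, sum2=183
  after byte 4 (0x6A): sum1=59, sum2=242
  after byte 5 (0x4E): sum1=137, sum2=124
Checksum = sum2·256 + sum1 = 124·256 + 137 = 31881 = 0x7C89.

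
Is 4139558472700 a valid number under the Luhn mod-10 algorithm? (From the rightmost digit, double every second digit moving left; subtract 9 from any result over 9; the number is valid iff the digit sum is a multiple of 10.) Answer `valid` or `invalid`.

From the right, keep odd positions and double even positions (subtract 9 from any doubled value over 9):
  doubled (positions 2,4,...): 0 4 8 1 9 2 → sum 24
  kept (positions 1,3,...): 0 7 7 8 5 3 4 → sum 34
Total = 58.
58 mod 10 = 8, so the number is invalid.

invalid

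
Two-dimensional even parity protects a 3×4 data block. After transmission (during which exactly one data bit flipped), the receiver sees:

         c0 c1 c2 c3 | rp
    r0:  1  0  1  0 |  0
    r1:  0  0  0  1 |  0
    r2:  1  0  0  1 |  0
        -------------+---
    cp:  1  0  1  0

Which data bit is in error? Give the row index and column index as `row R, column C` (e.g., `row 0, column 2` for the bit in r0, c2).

Recompute each row's even parity and compare to rp:
  r0: data parity 0, sent rp 0 → ok
  r1: data parity 1, sent rp 0 → mismatch
  r2: data parity 0, sent rp 0 → ok
Recompute each column's even parity and compare to cp:
  c0: data parity 0, sent cp 1 → mismatch
  c1: data parity 0, sent cp 0 → ok
  c2: data parity 1, sent cp 1 → ok
  c3: data parity 0, sent cp 0 → ok
Exactly one row (r1) and one column (c0) fail → the flipped bit is at their intersection.

row 1, column 0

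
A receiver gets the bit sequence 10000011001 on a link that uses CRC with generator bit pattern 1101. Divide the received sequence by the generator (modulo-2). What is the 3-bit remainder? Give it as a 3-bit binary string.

Modulo-2 division of 10000011001 by 1101:
  pos 0: 1000 XOR 1101 = 0101
  pos 1: 1010 XOR 1101 = 0111
  pos 2: 1110 XOR 1101 = 0011
  pos 4: 1111 XOR 1101 = 0010
  pos 6: 1000 XOR 1101 = 0101
  pos 7: 1011 XOR 1101 = 0110
Remainder = 110 (nonzero — an error is detected).

110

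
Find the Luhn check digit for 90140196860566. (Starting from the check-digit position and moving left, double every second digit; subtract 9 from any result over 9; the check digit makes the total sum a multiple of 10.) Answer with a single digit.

Partial digits right→left: 6 6 5 0 6 8 6 9 1 0 4 1 0 9
Double every second digit counting from the check-digit position (so the 1st, 3rd, 5th, ... of the partial from the right).
  doubled (with −9 where >9): 3 1 3 3 2 8 0 → sum 20
  kept as-is: 6 0 8 9 0 1 9 → sum 33
Total = 20 + 33 = 53.
Check digit = (10 − (53 mod 10)) mod 10 = 7.

7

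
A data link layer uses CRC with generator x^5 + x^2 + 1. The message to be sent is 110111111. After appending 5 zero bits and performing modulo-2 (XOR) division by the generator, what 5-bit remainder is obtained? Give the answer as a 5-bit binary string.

01111

Append 5 zeros: 11011111100000. Divide by 100101 (XOR where the leading bit is 1):
  pos 0: 110111 XOR 100101 = 010010
  pos 1: 100101 XOR 100101 = 000000
  pos 7: 110000 XOR 100101 = 010101
  pos 8: 101010 XOR 100101 = 001111
Remainder (last 5 bits) = 01111. This is the CRC / FCS.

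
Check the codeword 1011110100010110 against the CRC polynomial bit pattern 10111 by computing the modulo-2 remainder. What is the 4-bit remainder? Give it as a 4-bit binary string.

1011

Modulo-2 division of 1011110100010110 by 10111:
  pos 0: 10111 XOR 10111 = 00000
  pos 5: 10100 XOR 10111 = 00011
  pos 8: 11010 XOR 10111 = 01101
  pos 9: 11011 XOR 10111 = 01100
  pos 10: 11001 XOR 10111 = 01110
  pos 11: 11100 XOR 10111 = 01011
Remainder = 1011 (nonzero — an error is detected).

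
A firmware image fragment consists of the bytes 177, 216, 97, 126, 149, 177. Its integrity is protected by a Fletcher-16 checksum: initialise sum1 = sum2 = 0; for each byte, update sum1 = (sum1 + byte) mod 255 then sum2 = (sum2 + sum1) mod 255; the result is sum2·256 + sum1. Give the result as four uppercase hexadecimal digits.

44B1

Running sums (mod 255):
  after byte 0 (177): sum1=177, sum2=177
  after byte 1 (216): sum1=138, sum2=60
  after byte 2 (97): sum1=235, sum2=40
  after byte 3 (126): sum1=106, sum2=146
  after byte 4 (149): sum1=0, sum2=146
  after byte 5 (177): sum1=177, sum2=68
Checksum = sum2·256 + sum1 = 68·256 + 177 = 17585 = 0x44B1.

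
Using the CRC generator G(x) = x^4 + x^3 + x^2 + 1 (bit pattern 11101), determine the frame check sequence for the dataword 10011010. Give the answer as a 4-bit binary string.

Append 4 zeros: 100110100000. Divide by 11101 (XOR where the leading bit is 1):
  pos 0: 10011 XOR 11101 = 01110
  pos 1: 11100 XOR 11101 = 00001
  pos 5: 11000 XOR 11101 = 00101
  pos 7: 10100 XOR 11101 = 01001
Remainder (last 4 bits) = 1001. This is the CRC / FCS.

1001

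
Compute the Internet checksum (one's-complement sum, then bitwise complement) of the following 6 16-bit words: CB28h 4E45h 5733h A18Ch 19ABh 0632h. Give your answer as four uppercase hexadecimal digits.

CDF4

One's-complement addition (fold any carry out of bit 15 back into bit 0):
  0xCB28 + 0x4E45 = 0x1196D → wrap carry → 0x196E
  0x196E + 0x5733 = 0x070A1
  0x70A1 + 0xA18C = 0x1122D → wrap carry → 0x122E
  0x122E + 0x19AB = 0x02BD9
  0x2BD9 + 0x0632 = 0x0320B
One's-complement sum = 0x320B.
Checksum = ~0x320B & 0xFFFF = 0xCDF4.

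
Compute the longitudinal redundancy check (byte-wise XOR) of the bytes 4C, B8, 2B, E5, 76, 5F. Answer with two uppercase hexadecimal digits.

XOR the bytes together:
  start with 0x4C
  0x4C ⊕ 0xB8 = 0xF4
  0xF4 ⊕ 0x2B = 0xDF
  0xDF ⊕ 0xE5 = 0x3A
  0x3A ⊕ 0x76 = 0x4C
  0x4C ⊕ 0x5F = 0x13

13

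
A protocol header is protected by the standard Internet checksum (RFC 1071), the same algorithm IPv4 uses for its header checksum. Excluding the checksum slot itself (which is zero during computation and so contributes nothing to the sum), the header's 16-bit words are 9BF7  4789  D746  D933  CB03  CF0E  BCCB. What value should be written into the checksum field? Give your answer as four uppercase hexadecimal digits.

One's-complement addition (fold any carry out of bit 15 back into bit 0):
  0x9BF7 + 0x4789 = 0x0E380
  0xE380 + 0xD746 = 0x1BAC6 → wrap carry → 0xBAC7
  0xBAC7 + 0xD933 = 0x193FA → wrap carry → 0x93FB
  0x93FB + 0xCB03 = 0x15EFE → wrap carry → 0x5EFF
  0x5EFF + 0xCF0E = 0x12E0D → wrap carry → 0x2E0E
  0x2E0E + 0xBCCB = 0x0EAD9
One's-complement sum = 0xEAD9.
Checksum = ~0xEAD9 & 0xFFFF = 0x1526.

1526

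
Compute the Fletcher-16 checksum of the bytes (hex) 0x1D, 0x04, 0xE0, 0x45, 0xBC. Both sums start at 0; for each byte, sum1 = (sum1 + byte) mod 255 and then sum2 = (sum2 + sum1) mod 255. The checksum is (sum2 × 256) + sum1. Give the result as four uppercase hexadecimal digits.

Running sums (mod 255):
  after byte 0 (0x1D): sum1=29, sum2=29
  after byte 1 (0x04): sum1=33, sum2=62
  after byte 2 (0xE0): sum1=2, sum2=64
  after byte 3 (0x45): sum1=71, sum2=135
  after byte 4 (0xBC): sum1=4, sum2=139
Checksum = sum2·256 + sum1 = 139·256 + 4 = 35588 = 0x8B04.

8B04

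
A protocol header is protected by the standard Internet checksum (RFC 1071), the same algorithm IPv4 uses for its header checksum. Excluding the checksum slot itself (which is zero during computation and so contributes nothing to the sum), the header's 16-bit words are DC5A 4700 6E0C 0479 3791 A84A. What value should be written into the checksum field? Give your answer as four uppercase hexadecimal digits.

8A43

One's-complement addition (fold any carry out of bit 15 back into bit 0):
  0xDC5A + 0x4700 = 0x1235A → wrap carry → 0x235B
  0x235B + 0x6E0C = 0x09167
  0x9167 + 0x0479 = 0x095E0
  0x95E0 + 0x3791 = 0x0CD71
  0xCD71 + 0xA84A = 0x175BB → wrap carry → 0x75BC
One's-complement sum = 0x75BC.
Checksum = ~0x75BC & 0xFFFF = 0x8A43.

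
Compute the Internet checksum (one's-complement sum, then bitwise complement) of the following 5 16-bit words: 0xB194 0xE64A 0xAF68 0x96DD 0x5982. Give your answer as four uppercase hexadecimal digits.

One's-complement addition (fold any carry out of bit 15 back into bit 0):
  0xB194 + 0xE64A = 0x197DE → wrap carry → 0x97DF
  0x97DF + 0xAF68 = 0x14747 → wrap carry → 0x4748
  0x4748 + 0x96DD = 0x0DE25
  0xDE25 + 0x5982 = 0x137A7 → wrap carry → 0x37A8
One's-complement sum = 0x37A8.
Checksum = ~0x37A8 & 0xFFFF = 0xC857.

C857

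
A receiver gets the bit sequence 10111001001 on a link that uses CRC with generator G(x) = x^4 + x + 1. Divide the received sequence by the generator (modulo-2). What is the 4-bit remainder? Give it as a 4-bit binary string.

Modulo-2 division of 10111001001 by 10011:
  pos 0: 10111 XOR 10011 = 00100
  pos 2: 10000 XOR 10011 = 00011
  pos 5: 11100 XOR 10011 = 01111
  pos 6: 11111 XOR 10011 = 01100
Remainder = 1100 (nonzero — an error is detected).

1100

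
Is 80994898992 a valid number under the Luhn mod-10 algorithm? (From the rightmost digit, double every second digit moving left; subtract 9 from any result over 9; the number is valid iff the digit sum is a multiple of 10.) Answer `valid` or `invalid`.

From the right, keep odd positions and double even positions (subtract 9 from any doubled value over 9):
  doubled (positions 2,4,...): 9 7 7 9 0 → sum 32
  kept (positions 1,3,...): 2 9 9 4 9 8 → sum 41
Total = 73.
73 mod 10 = 3, so the number is invalid.

invalid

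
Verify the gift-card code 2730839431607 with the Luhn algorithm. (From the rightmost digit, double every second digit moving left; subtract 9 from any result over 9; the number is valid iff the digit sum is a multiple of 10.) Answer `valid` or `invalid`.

From the right, keep odd positions and double even positions (subtract 9 from any doubled value over 9):
  doubled (positions 2,4,...): 0 2 8 6 0 5 → sum 21
  kept (positions 1,3,...): 7 6 3 9 8 3 2 → sum 38
Total = 59.
59 mod 10 = 9, so the number is invalid.

invalid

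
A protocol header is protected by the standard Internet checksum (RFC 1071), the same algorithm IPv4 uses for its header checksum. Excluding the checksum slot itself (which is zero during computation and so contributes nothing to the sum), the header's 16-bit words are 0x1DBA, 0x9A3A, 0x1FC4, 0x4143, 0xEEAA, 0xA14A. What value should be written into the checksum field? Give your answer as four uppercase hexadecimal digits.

570E

One's-complement addition (fold any carry out of bit 15 back into bit 0):
  0x1DBA + 0x9A3A = 0x0B7F4
  0xB7F4 + 0x1FC4 = 0x0D7B8
  0xD7B8 + 0x4143 = 0x118FB → wrap carry → 0x18FC
  0x18FC + 0xEEAA = 0x107A6 → wrap carry → 0x07A7
  0x07A7 + 0xA14A = 0x0A8F1
One's-complement sum = 0xA8F1.
Checksum = ~0xA8F1 & 0xFFFF = 0x570E.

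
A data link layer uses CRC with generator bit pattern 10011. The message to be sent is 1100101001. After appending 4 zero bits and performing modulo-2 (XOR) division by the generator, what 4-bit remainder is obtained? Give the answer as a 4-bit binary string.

Append 4 zeros: 11001010010000. Divide by 10011 (XOR where the leading bit is 1):
  pos 0: 11001 XOR 10011 = 01010
  pos 1: 10100 XOR 10011 = 00111
  pos 3: 11110 XOR 10011 = 01101
  pos 4: 11010 XOR 10011 = 01001
  pos 5: 10011 XOR 10011 = 00000
Remainder (last 4 bits) = 0000. This is the CRC / FCS.

0000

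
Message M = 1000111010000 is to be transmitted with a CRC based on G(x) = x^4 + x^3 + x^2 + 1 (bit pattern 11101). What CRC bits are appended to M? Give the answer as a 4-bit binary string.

0100

Append 4 zeros: 10001110100000000. Divide by 11101 (XOR where the leading bit is 1):
  pos 0: 10001 XOR 11101 = 01100
  pos 1: 11001 XOR 11101 = 00100
  pos 3: 10010 XOR 11101 = 01111
  pos 4: 11111 XOR 11101 = 00010
  pos 7: 10000 XOR 11101 = 01101
  pos 8: 11010 XOR 11101 = 00111
  pos 10: 11100 XOR 11101 = 00001
Remainder (last 4 bits) = 0100. This is the CRC / FCS.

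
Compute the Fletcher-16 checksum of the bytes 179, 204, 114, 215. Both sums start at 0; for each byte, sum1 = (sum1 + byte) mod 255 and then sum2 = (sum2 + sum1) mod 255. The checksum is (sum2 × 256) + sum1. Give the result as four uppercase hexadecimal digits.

Running sums (mod 255):
  after byte 0 (179): sum1=179, sum2=179
  after byte 1 (204): sum1=128, sum2=52
  after byte 2 (114): sum1=242, sum2=39
  after byte 3 (215): sum1=202, sum2=241
Checksum = sum2·256 + sum1 = 241·256 + 202 = 61898 = 0xF1CA.

F1CA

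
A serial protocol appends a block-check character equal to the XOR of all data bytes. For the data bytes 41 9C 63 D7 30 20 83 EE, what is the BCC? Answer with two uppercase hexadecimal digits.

XOR the bytes together:
  start with 0x41
  0x41 ⊕ 0x9C = 0xDD
  0xDD ⊕ 0x63 = 0xBE
  0xBE ⊕ 0xD7 = 0x69
  0x69 ⊕ 0x30 = 0x59
  0x59 ⊕ 0x20 = 0x79
  0x79 ⊕ 0x83 = 0xFA
  0xFA ⊕ 0xEE = 0x14

14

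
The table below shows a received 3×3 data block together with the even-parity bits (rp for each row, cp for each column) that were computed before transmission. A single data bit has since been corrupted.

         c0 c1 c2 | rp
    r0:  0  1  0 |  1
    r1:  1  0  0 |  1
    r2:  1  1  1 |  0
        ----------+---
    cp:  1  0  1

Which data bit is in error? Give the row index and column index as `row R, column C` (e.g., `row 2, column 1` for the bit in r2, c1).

Recompute each row's even parity and compare to rp:
  r0: data parity 1, sent rp 1 → ok
  r1: data parity 1, sent rp 1 → ok
  r2: data parity 1, sent rp 0 → mismatch
Recompute each column's even parity and compare to cp:
  c0: data parity 0, sent cp 1 → mismatch
  c1: data parity 0, sent cp 0 → ok
  c2: data parity 1, sent cp 1 → ok
Exactly one row (r2) and one column (c0) fail → the flipped bit is at their intersection.

row 2, column 0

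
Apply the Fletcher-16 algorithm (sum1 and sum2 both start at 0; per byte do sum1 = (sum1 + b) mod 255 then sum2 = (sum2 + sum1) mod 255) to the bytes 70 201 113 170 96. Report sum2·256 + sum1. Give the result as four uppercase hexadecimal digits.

908C

Running sums (mod 255):
  after byte 0 (70): sum1=70, sum2=70
  after byte 1 (201): sum1=16, sum2=86
  after byte 2 (113): sum1=129, sum2=215
  after byte 3 (170): sum1=44, sum2=4
  after byte 4 (96): sum1=140, sum2=144
Checksum = sum2·256 + sum1 = 144·256 + 140 = 37004 = 0x908C.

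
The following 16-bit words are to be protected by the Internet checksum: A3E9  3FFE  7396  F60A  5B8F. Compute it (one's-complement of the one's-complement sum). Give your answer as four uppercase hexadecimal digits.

56E7

One's-complement addition (fold any carry out of bit 15 back into bit 0):
  0xA3E9 + 0x3FFE = 0x0E3E7
  0xE3E7 + 0x7396 = 0x1577D → wrap carry → 0x577E
  0x577E + 0xF60A = 0x14D88 → wrap carry → 0x4D89
  0x4D89 + 0x5B8F = 0x0A918
One's-complement sum = 0xA918.
Checksum = ~0xA918 & 0xFFFF = 0x56E7.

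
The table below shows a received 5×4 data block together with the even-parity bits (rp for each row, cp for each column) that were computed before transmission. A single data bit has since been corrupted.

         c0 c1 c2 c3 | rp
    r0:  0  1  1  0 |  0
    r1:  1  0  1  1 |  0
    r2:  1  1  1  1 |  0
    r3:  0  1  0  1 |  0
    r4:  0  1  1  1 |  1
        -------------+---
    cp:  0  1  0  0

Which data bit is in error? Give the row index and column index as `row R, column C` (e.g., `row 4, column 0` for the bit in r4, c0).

row 1, column 1

Recompute each row's even parity and compare to rp:
  r0: data parity 0, sent rp 0 → ok
  r1: data parity 1, sent rp 0 → mismatch
  r2: data parity 0, sent rp 0 → ok
  r3: data parity 0, sent rp 0 → ok
  r4: data parity 1, sent rp 1 → ok
Recompute each column's even parity and compare to cp:
  c0: data parity 0, sent cp 0 → ok
  c1: data parity 0, sent cp 1 → mismatch
  c2: data parity 0, sent cp 0 → ok
  c3: data parity 0, sent cp 0 → ok
Exactly one row (r1) and one column (c1) fail → the flipped bit is at their intersection.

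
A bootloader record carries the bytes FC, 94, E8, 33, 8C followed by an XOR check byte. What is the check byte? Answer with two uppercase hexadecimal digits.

3F

XOR the bytes together:
  start with 0xFC
  0xFC ⊕ 0x94 = 0x68
  0x68 ⊕ 0xE8 = 0x80
  0x80 ⊕ 0x33 = 0xB3
  0xB3 ⊕ 0x8C = 0x3F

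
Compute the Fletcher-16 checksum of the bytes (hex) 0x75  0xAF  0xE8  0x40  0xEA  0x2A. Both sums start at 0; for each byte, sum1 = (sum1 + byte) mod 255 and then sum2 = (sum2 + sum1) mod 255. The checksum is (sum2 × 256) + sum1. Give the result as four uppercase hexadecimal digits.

Running sums (mod 255):
  after byte 0 (0x75): sum1=117, sum2=117
  after byte 1 (0xAF): sum1=37, sum2=154
  after byte 2 (0xE8): sum1=14, sum2=168
  after byte 3 (0x40): sum1=78, sum2=246
  after byte 4 (0xEA): sum1=57, sum2=48
  after byte 5 (0x2A): sum1=99, sum2=147
Checksum = sum2·256 + sum1 = 147·256 + 99 = 37731 = 0x9363.

9363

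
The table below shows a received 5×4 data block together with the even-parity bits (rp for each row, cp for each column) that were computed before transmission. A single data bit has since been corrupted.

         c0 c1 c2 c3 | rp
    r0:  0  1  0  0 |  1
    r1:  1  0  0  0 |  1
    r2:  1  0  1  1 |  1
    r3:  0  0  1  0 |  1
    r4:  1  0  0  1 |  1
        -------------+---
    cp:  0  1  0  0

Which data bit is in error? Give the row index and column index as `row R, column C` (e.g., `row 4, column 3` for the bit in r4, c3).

row 4, column 0

Recompute each row's even parity and compare to rp:
  r0: data parity 1, sent rp 1 → ok
  r1: data parity 1, sent rp 1 → ok
  r2: data parity 1, sent rp 1 → ok
  r3: data parity 1, sent rp 1 → ok
  r4: data parity 0, sent rp 1 → mismatch
Recompute each column's even parity and compare to cp:
  c0: data parity 1, sent cp 0 → mismatch
  c1: data parity 1, sent cp 1 → ok
  c2: data parity 0, sent cp 0 → ok
  c3: data parity 0, sent cp 0 → ok
Exactly one row (r4) and one column (c0) fail → the flipped bit is at their intersection.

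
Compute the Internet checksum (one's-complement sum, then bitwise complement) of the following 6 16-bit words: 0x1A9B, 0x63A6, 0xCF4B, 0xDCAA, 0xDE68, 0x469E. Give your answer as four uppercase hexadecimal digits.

One's-complement addition (fold any carry out of bit 15 back into bit 0):
  0x1A9B + 0x63A6 = 0x07E41
  0x7E41 + 0xCF4B = 0x14D8C → wrap carry → 0x4D8D
  0x4D8D + 0xDCAA = 0x12A37 → wrap carry → 0x2A38
  0x2A38 + 0xDE68 = 0x108A0 → wrap carry → 0x08A1
  0x08A1 + 0x469E = 0x04F3F
One's-complement sum = 0x4F3F.
Checksum = ~0x4F3F & 0xFFFF = 0xB0C0.

B0C0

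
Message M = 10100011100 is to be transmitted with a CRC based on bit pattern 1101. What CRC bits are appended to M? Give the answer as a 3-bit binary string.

Append 3 zeros: 10100011100000. Divide by 1101 (XOR where the leading bit is 1):
  pos 0: 1010 XOR 1101 = 0111
  pos 1: 1110 XOR 1101 = 0011
  pos 3: 1101 XOR 1101 = 0000
  pos 7: 1100 XOR 1101 = 0001
  pos 10: 1000 XOR 1101 = 0101
Remainder (last 3 bits) = 101. This is the CRC / FCS.

101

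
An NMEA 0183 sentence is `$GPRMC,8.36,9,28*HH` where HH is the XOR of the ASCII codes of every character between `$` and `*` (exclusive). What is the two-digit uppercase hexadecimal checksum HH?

47

XOR the ASCII codes of the payload characters:
  'G' = 0x47 → acc = 0x47
  'P' = 0x50 → acc = 0x17
  'R' = 0x52 → acc = 0x45
  'M' = 0x4D → acc = 0x08
  'C' = 0x43 → acc = 0x4B
  ',' = 0x2C → acc = 0x67
  '8' = 0x38 → acc = 0x5F
  '.' = 0x2E → acc = 0x71
  '3' = 0x33 → acc = 0x42
  '6' = 0x36 → acc = 0x74
  ',' = 0x2C → acc = 0x58
  '9' = 0x39 → acc = 0x61
  ',' = 0x2C → acc = 0x4D
  '2' = 0x32 → acc = 0x7F
  '8' = 0x38 → acc = 0x47
Checksum = 0x47.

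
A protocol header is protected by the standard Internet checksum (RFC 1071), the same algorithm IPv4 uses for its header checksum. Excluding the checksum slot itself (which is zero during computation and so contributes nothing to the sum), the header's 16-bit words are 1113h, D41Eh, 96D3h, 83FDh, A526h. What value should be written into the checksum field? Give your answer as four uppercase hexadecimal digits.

One's-complement addition (fold any carry out of bit 15 back into bit 0):
  0x1113 + 0xD41E = 0x0E531
  0xE531 + 0x96D3 = 0x17C04 → wrap carry → 0x7C05
  0x7C05 + 0x83FD = 0x10002 → wrap carry → 0x0003
  0x0003 + 0xA526 = 0x0A529
One's-complement sum = 0xA529.
Checksum = ~0xA529 & 0xFFFF = 0x5AD6.

5AD6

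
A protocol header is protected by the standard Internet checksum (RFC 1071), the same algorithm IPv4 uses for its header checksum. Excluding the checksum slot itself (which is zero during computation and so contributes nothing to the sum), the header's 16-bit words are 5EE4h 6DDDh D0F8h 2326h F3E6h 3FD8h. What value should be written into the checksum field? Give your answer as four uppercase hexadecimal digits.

One's-complement addition (fold any carry out of bit 15 back into bit 0):
  0x5EE4 + 0x6DDD = 0x0CCC1
  0xCCC1 + 0xD0F8 = 0x19DB9 → wrap carry → 0x9DBA
  0x9DBA + 0x2326 = 0x0C0E0
  0xC0E0 + 0xF3E6 = 0x1B4C6 → wrap carry → 0xB4C7
  0xB4C7 + 0x3FD8 = 0x0F49F
One's-complement sum = 0xF49F.
Checksum = ~0xF49F & 0xFFFF = 0x0B60.

0B60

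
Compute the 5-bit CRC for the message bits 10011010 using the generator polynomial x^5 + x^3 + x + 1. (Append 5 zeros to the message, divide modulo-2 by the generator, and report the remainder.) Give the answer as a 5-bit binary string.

Append 5 zeros: 1001101000000. Divide by 101011 (XOR where the leading bit is 1):
  pos 0: 100110 XOR 101011 = 001101
  pos 2: 110110 XOR 101011 = 011101
  pos 3: 111010 XOR 101011 = 010001
  pos 4: 100010 XOR 101011 = 001001
  pos 6: 100100 XOR 101011 = 001111
Remainder (last 5 bits) = 11110. This is the CRC / FCS.

11110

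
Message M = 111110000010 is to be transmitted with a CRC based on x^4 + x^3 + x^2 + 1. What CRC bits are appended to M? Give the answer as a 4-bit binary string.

Append 4 zeros: 1111100000100000. Divide by 11101 (XOR where the leading bit is 1):
  pos 0: 11111 XOR 11101 = 00010
  pos 3: 10000 XOR 11101 = 01101
  pos 4: 11010 XOR 11101 = 00111
  pos 6: 11101 XOR 11101 = 00000
Remainder (last 4 bits) = 0000. This is the CRC / FCS.

0000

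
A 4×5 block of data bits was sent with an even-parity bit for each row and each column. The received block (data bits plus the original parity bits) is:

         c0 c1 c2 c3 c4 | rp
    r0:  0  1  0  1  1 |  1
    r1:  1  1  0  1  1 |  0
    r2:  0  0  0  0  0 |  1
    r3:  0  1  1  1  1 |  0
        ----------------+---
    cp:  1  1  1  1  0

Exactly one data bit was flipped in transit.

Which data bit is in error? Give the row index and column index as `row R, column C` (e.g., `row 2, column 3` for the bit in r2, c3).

Recompute each row's even parity and compare to rp:
  r0: data parity 1, sent rp 1 → ok
  r1: data parity 0, sent rp 0 → ok
  r2: data parity 0, sent rp 1 → mismatch
  r3: data parity 0, sent rp 0 → ok
Recompute each column's even parity and compare to cp:
  c0: data parity 1, sent cp 1 → ok
  c1: data parity 1, sent cp 1 → ok
  c2: data parity 1, sent cp 1 → ok
  c3: data parity 1, sent cp 1 → ok
  c4: data parity 1, sent cp 0 → mismatch
Exactly one row (r2) and one column (c4) fail → the flipped bit is at their intersection.

row 2, column 4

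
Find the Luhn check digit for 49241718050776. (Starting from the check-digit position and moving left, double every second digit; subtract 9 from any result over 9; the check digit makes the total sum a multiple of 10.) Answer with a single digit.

7

Partial digits right→left: 6 7 7 0 5 0 8 1 7 1 4 2 9 4
Double every second digit counting from the check-digit position (so the 1st, 3rd, 5th, ... of the partial from the right).
  doubled (with −9 where >9): 3 5 1 7 5 8 9 → sum 38
  kept as-is: 7 0 0 1 1 2 4 → sum 15
Total = 38 + 15 = 53.
Check digit = (10 − (53 mod 10)) mod 10 = 7.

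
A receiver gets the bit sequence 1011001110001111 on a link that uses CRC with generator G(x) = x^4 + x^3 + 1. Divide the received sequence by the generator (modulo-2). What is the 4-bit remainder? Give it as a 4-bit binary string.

Modulo-2 division of 1011001110001111 by 11001:
  pos 0: 10110 XOR 11001 = 01111
  pos 1: 11110 XOR 11001 = 00111
  pos 3: 11111 XOR 11001 = 00110
  pos 5: 11010 XOR 11001 = 00011
  pos 8: 11001 XOR 11001 = 00000
Remainder = 0111 (nonzero — an error is detected).

0111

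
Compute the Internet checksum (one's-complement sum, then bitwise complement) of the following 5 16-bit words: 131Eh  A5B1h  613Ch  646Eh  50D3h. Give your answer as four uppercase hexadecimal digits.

One's-complement addition (fold any carry out of bit 15 back into bit 0):
  0x131E + 0xA5B1 = 0x0B8CF
  0xB8CF + 0x613C = 0x11A0B → wrap carry → 0x1A0C
  0x1A0C + 0x646E = 0x07E7A
  0x7E7A + 0x50D3 = 0x0CF4D
One's-complement sum = 0xCF4D.
Checksum = ~0xCF4D & 0xFFFF = 0x30B2.

30B2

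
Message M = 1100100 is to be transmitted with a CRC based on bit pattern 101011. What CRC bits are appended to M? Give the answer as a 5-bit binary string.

11001

Append 5 zeros: 110010000000. Divide by 101011 (XOR where the leading bit is 1):
  pos 0: 110010 XOR 101011 = 011001
  pos 1: 110010 XOR 101011 = 011001
  pos 2: 110010 XOR 101011 = 011001
  pos 3: 110010 XOR 101011 = 011001
  pos 4: 110010 XOR 101011 = 011001
  pos 5: 110010 XOR 101011 = 011001
  pos 6: 110010 XOR 101011 = 011001
Remainder (last 5 bits) = 11001. This is the CRC / FCS.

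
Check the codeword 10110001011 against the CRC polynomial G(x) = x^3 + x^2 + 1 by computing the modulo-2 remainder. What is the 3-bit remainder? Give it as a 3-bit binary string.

Modulo-2 division of 10110001011 by 1101:
  pos 0: 1011 XOR 1101 = 0110
  pos 1: 1100 XOR 1101 = 0001
  pos 4: 1001 XOR 1101 = 0100
  pos 5: 1000 XOR 1101 = 0101
  pos 6: 1011 XOR 1101 = 0110
  pos 7: 1101 XOR 1101 = 0000
Remainder = 000 (zero — the frame passes the CRC check).

000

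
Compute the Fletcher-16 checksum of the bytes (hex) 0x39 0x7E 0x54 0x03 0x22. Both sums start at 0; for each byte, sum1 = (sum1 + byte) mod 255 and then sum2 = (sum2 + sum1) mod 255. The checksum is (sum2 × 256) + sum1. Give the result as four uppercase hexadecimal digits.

3D31

Running sums (mod 255):
  after byte 0 (0x39): sum1=57, sum2=57
  after byte 1 (0x7E): sum1=183, sum2=240
  after byte 2 (0x54): sum1=12, sum2=252
  after byte 3 (0x03): sum1=15, sum2=12
  after byte 4 (0x22): sum1=49, sum2=61
Checksum = sum2·256 + sum1 = 61·256 + 49 = 15665 = 0x3D31.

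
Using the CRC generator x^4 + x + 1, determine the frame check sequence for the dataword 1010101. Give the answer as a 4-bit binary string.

1101

Append 4 zeros: 10101010000. Divide by 10011 (XOR where the leading bit is 1):
  pos 0: 10101 XOR 10011 = 00110
  pos 2: 11001 XOR 10011 = 01010
  pos 3: 10100 XOR 10011 = 00111
  pos 5: 11100 XOR 10011 = 01111
  pos 6: 11110 XOR 10011 = 01101
Remainder (last 4 bits) = 1101. This is the CRC / FCS.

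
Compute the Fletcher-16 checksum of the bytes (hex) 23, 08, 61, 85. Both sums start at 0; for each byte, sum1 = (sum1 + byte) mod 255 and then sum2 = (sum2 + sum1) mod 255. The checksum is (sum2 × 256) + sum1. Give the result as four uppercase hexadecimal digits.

EC12

Running sums (mod 255):
  after byte 0 (23): sum1=35, sum2=35
  after byte 1 (08): sum1=43, sum2=78
  after byte 2 (61): sum1=140, sum2=218
  after byte 3 (85): sum1=18, sum2=236
Checksum = sum2·256 + sum1 = 236·256 + 18 = 60434 = 0xEC12.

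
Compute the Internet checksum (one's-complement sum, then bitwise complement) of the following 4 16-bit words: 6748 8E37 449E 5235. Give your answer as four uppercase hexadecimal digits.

73AC

One's-complement addition (fold any carry out of bit 15 back into bit 0):
  0x6748 + 0x8E37 = 0x0F57F
  0xF57F + 0x449E = 0x13A1D → wrap carry → 0x3A1E
  0x3A1E + 0x5235 = 0x08C53
One's-complement sum = 0x8C53.
Checksum = ~0x8C53 & 0xFFFF = 0x73AC.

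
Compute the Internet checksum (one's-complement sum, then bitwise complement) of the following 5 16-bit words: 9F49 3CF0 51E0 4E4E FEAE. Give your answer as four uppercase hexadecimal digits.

One's-complement addition (fold any carry out of bit 15 back into bit 0):
  0x9F49 + 0x3CF0 = 0x0DC39
  0xDC39 + 0x51E0 = 0x12E19 → wrap carry → 0x2E1A
  0x2E1A + 0x4E4E = 0x07C68
  0x7C68 + 0xFEAE = 0x17B16 → wrap carry → 0x7B17
One's-complement sum = 0x7B17.
Checksum = ~0x7B17 & 0xFFFF = 0x84E8.

84E8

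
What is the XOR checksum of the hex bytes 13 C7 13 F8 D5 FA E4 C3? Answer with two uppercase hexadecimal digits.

37

XOR the bytes together:
  start with 0x13
  0x13 ⊕ 0xC7 = 0xD4
  0xD4 ⊕ 0x13 = 0xC7
  0xC7 ⊕ 0xF8 = 0x3F
  0x3F ⊕ 0xD5 = 0xEA
  0xEA ⊕ 0xFA = 0x10
  0x10 ⊕ 0xE4 = 0xF4
  0xF4 ⊕ 0xC3 = 0x37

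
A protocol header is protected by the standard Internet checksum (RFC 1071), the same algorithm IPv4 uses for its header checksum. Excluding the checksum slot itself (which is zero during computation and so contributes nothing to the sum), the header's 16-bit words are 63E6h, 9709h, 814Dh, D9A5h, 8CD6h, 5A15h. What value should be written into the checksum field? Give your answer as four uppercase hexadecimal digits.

One's-complement addition (fold any carry out of bit 15 back into bit 0):
  0x63E6 + 0x9709 = 0x0FAEF
  0xFAEF + 0x814D = 0x17C3C → wrap carry → 0x7C3D
  0x7C3D + 0xD9A5 = 0x155E2 → wrap carry → 0x55E3
  0x55E3 + 0x8CD6 = 0x0E2B9
  0xE2B9 + 0x5A15 = 0x13CCE → wrap carry → 0x3CCF
One's-complement sum = 0x3CCF.
Checksum = ~0x3CCF & 0xFFFF = 0xC330.

C330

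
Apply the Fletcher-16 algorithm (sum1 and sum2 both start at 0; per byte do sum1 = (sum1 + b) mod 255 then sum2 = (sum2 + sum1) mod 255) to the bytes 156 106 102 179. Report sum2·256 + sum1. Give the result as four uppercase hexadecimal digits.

Running sums (mod 255):
  after byte 0 (156): sum1=156, sum2=156
  after byte 1 (106): sum1=7, sum2=163
  after byte 2 (102): sum1=109, sum2=17
  after byte 3 (179): sum1=33, sum2=50
Checksum = sum2·256 + sum1 = 50·256 + 33 = 12833 = 0x3221.

3221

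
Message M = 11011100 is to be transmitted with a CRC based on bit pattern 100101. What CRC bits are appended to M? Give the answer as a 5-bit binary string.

Append 5 zeros: 1101110000000. Divide by 100101 (XOR where the leading bit is 1):
  pos 0: 110111 XOR 100101 = 010010
  pos 1: 100100 XOR 100101 = 000001
  pos 6: 100000 XOR 100101 = 000101
Remainder (last 5 bits) = 01010. This is the CRC / FCS.

01010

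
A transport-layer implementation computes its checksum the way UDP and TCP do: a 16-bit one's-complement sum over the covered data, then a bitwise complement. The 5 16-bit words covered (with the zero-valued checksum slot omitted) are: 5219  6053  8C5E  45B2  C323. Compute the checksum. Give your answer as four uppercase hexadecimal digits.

One's-complement addition (fold any carry out of bit 15 back into bit 0):
  0x5219 + 0x6053 = 0x0B26C
  0xB26C + 0x8C5E = 0x13ECA → wrap carry → 0x3ECB
  0x3ECB + 0x45B2 = 0x0847D
  0x847D + 0xC323 = 0x147A0 → wrap carry → 0x47A1
One's-complement sum = 0x47A1.
Checksum = ~0x47A1 & 0xFFFF = 0xB85E.

B85E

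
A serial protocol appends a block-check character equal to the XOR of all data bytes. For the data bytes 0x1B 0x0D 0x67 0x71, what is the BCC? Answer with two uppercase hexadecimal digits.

XOR the bytes together:
  start with 0x1B
  0x1B ⊕ 0x0D = 0x16
  0x16 ⊕ 0x67 = 0x71
  0x71 ⊕ 0x71 = 0x00

00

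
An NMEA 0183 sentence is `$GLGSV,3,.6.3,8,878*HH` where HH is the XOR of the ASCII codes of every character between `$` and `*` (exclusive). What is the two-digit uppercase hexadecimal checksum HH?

XOR the ASCII codes of the payload characters:
  'G' = 0x47 → acc = 0x47
  'L' = 0x4C → acc = 0x0B
  'G' = 0x47 → acc = 0x4C
  'S' = 0x53 → acc = 0x1F
  'V' = 0x56 → acc = 0x49
  ',' = 0x2C → acc = 0x65
  '3' = 0x33 → acc = 0x56
  ',' = 0x2C → acc = 0x7A
  '.' = 0x2E → acc = 0x54
  '6' = 0x36 → acc = 0x62
  '.' = 0x2E → acc = 0x4C
  '3' = 0x33 → acc = 0x7F
  ',' = 0x2C → acc = 0x53
  '8' = 0x38 → acc = 0x6B
  ',' = 0x2C → acc = 0x47
  '8' = 0x38 → acc = 0x7F
  '7' = 0x37 → acc = 0x48
  '8' = 0x38 → acc = 0x70
Checksum = 0x70.

70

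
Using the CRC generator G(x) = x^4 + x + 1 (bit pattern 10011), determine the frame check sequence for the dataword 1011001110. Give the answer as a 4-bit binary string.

0101

Append 4 zeros: 10110011100000. Divide by 10011 (XOR where the leading bit is 1):
  pos 0: 10110 XOR 10011 = 00101
  pos 2: 10101 XOR 10011 = 00110
  pos 4: 11011 XOR 10011 = 01000
  pos 5: 10000 XOR 10011 = 00011
  pos 8: 11000 XOR 10011 = 01011
  pos 9: 10110 XOR 10011 = 00101
Remainder (last 4 bits) = 0101. This is the CRC / FCS.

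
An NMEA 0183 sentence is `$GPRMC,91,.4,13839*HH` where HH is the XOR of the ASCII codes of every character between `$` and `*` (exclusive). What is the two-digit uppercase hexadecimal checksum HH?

XOR the ASCII codes of the payload characters:
  'G' = 0x47 → acc = 0x47
  'P' = 0x50 → acc = 0x17
  'R' = 0x52 → acc = 0x45
  'M' = 0x4D → acc = 0x08
  'C' = 0x43 → acc = 0x4B
  ',' = 0x2C → acc = 0x67
  '9' = 0x39 → acc = 0x5E
  '1' = 0x31 → acc = 0x6F
  ',' = 0x2C → acc = 0x43
  '.' = 0x2E → acc = 0x6D
  '4' = 0x34 → acc = 0x59
  ',' = 0x2C → acc = 0x75
  '1' = 0x31 → acc = 0x44
  '3' = 0x33 → acc = 0x77
  '8' = 0x38 → acc = 0x4F
  '3' = 0x33 → acc = 0x7C
  '9' = 0x39 → acc = 0x45
Checksum = 0x45.

45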